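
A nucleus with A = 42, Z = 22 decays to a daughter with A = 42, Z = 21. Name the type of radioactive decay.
ΔA = 0, ΔZ = -1 ⇒ beta-plus decay (β⁺) or electron capture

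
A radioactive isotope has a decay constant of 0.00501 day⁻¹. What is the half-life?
t½ = ln(2)/λ = 138.4 days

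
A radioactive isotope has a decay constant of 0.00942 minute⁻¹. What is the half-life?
t½ = ln(2)/λ = 73.58 minutes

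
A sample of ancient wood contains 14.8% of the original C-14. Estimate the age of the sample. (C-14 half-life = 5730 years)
Age = t½ × log₂(1/ratio) = 15790 years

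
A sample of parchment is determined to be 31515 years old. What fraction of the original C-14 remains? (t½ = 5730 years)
N/N₀ = (1/2)^(t/t½) = 0.0221 = 2.21%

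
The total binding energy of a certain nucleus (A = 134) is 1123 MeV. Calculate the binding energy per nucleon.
B.E./A = 1123/134 = 8.381 MeV/nucleon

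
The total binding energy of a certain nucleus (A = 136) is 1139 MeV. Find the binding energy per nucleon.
B.E./A = 1139/136 = 8.375 MeV/nucleon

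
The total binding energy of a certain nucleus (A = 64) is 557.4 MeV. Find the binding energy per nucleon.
B.E./A = 557.4/64 = 8.709 MeV/nucleon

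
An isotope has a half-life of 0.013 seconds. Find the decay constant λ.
λ = ln(2)/t½ = 53.32 second⁻¹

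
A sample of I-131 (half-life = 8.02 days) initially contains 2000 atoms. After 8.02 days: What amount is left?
N = N₀(1/2)^(t/t½) = 1000 atoms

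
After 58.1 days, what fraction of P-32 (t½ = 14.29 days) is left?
N/N₀ = (1/2)^(t/t½) = 0.05971 = 5.97%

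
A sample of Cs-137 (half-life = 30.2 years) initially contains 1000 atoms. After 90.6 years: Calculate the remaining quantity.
N = N₀(1/2)^(t/t½) = 125 atoms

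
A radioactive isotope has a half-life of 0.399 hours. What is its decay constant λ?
λ = ln(2)/t½ = 1.737 hour⁻¹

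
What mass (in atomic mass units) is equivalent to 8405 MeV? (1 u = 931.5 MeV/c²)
m = E/c² = 9.023 u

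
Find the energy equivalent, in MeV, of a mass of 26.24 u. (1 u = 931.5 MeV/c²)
E = mc² = 24440 MeV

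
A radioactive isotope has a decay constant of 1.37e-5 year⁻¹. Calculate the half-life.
t½ = ln(2)/λ = 50590 years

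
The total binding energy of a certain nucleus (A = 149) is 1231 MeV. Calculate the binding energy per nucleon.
B.E./A = 1231/149 = 8.262 MeV/nucleon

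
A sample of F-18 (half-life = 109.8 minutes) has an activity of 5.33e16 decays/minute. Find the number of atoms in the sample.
N = A/λ = 8.443e18 atoms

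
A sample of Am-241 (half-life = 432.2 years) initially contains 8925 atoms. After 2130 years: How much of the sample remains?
N = N₀(1/2)^(t/t½) = 293.1 atoms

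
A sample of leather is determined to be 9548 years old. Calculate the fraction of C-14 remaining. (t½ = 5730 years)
N/N₀ = (1/2)^(t/t½) = 0.3151 = 31.5%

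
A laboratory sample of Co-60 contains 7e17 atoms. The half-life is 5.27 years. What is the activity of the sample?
A = λN = 9.207e16 decays/year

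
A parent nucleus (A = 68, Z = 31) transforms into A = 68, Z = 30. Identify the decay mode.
ΔA = 0, ΔZ = -1 ⇒ beta-plus decay (β⁺) or electron capture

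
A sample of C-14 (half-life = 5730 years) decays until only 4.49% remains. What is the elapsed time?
t = t½ × log₂(N₀/N) = 25650 years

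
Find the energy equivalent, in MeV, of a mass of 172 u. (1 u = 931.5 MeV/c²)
E = mc² = 1.602e5 MeV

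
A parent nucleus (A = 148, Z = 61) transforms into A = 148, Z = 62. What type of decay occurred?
ΔA = 0, ΔZ = +1 ⇒ beta-minus decay (β⁻)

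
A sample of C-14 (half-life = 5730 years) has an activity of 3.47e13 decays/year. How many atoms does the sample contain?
N = A/λ = 2.869e17 atoms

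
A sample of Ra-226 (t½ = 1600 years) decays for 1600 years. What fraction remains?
N/N₀ = (1/2)^(t/t½) = 0.5 = 50%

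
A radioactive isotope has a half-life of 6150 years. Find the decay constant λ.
λ = ln(2)/t½ = 1.127e-4 year⁻¹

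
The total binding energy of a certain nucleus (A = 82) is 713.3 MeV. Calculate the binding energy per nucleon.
B.E./A = 713.3/82 = 8.699 MeV/nucleon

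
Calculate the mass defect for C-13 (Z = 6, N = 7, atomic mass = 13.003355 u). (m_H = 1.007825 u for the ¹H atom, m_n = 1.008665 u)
Δm = Z·m_H + N·m_n − M = 0.1043 u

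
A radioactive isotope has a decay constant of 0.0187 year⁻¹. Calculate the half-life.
t½ = ln(2)/λ = 37.07 years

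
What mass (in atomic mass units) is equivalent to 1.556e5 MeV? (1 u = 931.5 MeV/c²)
m = E/c² = 167 u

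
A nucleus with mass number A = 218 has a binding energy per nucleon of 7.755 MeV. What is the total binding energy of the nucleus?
B.E. = 7.755 × 218 = 1691 MeV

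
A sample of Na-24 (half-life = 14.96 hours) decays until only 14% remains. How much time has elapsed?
t = t½ × log₂(N₀/N) = 42.43 hours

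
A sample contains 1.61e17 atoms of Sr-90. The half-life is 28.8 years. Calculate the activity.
A = λN = 3.875e15 decays/year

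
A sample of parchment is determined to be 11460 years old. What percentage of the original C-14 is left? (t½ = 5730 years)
N/N₀ = (1/2)^(t/t½) = 0.25 = 25%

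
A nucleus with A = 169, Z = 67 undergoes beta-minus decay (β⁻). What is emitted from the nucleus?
β⁻: electron (e⁻) + antineutrino (ν̄ₑ)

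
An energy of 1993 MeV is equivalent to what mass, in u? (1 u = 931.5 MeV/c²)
m = E/c² = 2.14 u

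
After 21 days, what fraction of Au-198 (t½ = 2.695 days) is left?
N/N₀ = (1/2)^(t/t½) = 0.004511 = 0.451%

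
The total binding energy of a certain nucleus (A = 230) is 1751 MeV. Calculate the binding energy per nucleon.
B.E./A = 1751/230 = 7.613 MeV/nucleon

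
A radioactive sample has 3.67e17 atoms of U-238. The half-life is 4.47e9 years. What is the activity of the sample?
A = λN = 5.691e7 decays/year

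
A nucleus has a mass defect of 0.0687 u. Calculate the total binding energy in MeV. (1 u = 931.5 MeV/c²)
B.E. = Δm × 931.5 = 63.99 MeV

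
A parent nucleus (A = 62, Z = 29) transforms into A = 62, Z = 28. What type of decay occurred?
ΔA = 0, ΔZ = -1 ⇒ beta-plus decay (β⁺) or electron capture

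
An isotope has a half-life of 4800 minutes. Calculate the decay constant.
λ = ln(2)/t½ = 1.444e-4 minute⁻¹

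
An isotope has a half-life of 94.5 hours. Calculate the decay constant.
λ = ln(2)/t½ = 0.007335 hour⁻¹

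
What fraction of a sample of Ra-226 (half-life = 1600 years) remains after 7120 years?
N/N₀ = (1/2)^(t/t½) = 0.04575 = 4.58%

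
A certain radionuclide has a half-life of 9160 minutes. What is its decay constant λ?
λ = ln(2)/t½ = 7.567e-5 minute⁻¹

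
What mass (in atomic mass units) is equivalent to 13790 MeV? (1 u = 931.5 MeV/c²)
m = E/c² = 14.8 u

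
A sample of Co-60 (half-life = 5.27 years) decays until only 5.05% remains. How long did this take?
t = t½ × log₂(N₀/N) = 22.7 years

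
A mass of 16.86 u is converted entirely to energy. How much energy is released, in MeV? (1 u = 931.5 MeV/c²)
E = mc² = 15710 MeV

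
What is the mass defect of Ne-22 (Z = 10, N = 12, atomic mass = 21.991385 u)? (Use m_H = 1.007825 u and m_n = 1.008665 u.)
Δm = Z·m_H + N·m_n − M = 0.1908 u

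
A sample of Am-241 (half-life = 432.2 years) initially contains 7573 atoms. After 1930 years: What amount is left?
N = N₀(1/2)^(t/t½) = 342.8 atoms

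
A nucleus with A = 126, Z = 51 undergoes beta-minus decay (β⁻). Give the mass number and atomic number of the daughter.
Daughter: A = 126, Z = 52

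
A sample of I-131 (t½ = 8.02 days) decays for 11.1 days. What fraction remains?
N/N₀ = (1/2)^(t/t½) = 0.3831 = 38.3%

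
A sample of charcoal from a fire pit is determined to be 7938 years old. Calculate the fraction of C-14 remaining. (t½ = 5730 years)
N/N₀ = (1/2)^(t/t½) = 0.3828 = 38.3%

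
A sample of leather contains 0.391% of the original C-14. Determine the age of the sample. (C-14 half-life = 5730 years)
Age = t½ × log₂(1/ratio) = 45830 years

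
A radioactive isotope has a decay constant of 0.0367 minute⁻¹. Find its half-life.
t½ = ln(2)/λ = 18.89 minutes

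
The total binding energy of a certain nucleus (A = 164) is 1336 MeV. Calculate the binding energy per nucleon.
B.E./A = 1336/164 = 8.146 MeV/nucleon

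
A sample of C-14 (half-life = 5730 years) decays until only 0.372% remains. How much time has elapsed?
t = t½ × log₂(N₀/N) = 46240 years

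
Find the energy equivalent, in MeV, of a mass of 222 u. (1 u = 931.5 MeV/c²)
E = mc² = 2.068e5 MeV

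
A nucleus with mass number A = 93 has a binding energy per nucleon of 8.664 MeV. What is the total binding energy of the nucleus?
B.E. = 8.664 × 93 = 805.8 MeV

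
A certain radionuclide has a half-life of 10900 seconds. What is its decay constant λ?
λ = ln(2)/t½ = 6.359e-5 second⁻¹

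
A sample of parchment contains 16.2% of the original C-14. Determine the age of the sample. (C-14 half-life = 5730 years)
Age = t½ × log₂(1/ratio) = 15050 years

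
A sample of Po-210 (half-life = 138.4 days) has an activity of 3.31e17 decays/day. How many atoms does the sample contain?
N = A/λ = 6.609e19 atoms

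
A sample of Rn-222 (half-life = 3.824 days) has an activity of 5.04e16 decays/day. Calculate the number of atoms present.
N = A/λ = 2.781e17 atoms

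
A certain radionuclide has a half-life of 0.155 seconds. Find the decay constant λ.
λ = ln(2)/t½ = 4.472 second⁻¹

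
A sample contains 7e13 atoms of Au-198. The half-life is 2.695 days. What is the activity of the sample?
A = λN = 1.8e13 decays/day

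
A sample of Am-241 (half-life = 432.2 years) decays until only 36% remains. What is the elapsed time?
t = t½ × log₂(N₀/N) = 637 years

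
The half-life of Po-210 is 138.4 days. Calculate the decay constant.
λ = ln(2)/t½ = 0.005008 day⁻¹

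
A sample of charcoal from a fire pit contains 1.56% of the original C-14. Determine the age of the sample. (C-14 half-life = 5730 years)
Age = t½ × log₂(1/ratio) = 34390 years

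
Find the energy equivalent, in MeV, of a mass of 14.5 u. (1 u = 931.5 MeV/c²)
E = mc² = 13510 MeV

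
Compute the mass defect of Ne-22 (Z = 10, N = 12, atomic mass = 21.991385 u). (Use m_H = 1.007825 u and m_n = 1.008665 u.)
Δm = Z·m_H + N·m_n − M = 0.1908 u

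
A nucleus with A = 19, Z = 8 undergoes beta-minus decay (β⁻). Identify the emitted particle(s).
β⁻: electron (e⁻) + antineutrino (ν̄ₑ)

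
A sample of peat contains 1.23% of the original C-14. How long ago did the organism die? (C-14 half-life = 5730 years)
Age = t½ × log₂(1/ratio) = 36360 years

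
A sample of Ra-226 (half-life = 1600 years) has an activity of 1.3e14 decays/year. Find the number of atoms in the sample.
N = A/λ = 3.001e17 atoms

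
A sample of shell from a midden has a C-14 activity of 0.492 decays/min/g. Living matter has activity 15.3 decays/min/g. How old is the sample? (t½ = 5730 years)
Age = t½ × log₂(A₀/A) = 28410 years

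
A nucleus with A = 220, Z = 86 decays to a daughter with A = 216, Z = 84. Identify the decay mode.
ΔA = -4, ΔZ = -2 ⇒ alpha decay (α)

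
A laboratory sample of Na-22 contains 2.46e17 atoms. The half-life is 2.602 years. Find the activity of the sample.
A = λN = 6.553e16 decays/year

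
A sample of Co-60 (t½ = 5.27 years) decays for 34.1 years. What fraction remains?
N/N₀ = (1/2)^(t/t½) = 0.01128 = 1.13%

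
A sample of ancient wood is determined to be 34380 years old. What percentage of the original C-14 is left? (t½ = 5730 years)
N/N₀ = (1/2)^(t/t½) = 0.01562 = 1.56%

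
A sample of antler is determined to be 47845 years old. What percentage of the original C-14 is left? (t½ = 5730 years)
N/N₀ = (1/2)^(t/t½) = 0.003065 = 0.306%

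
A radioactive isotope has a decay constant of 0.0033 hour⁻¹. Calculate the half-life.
t½ = ln(2)/λ = 210 hours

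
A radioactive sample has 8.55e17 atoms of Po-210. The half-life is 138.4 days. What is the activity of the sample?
A = λN = 4.282e15 decays/day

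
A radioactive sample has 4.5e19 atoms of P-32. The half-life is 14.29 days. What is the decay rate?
A = λN = 2.183e18 decays/day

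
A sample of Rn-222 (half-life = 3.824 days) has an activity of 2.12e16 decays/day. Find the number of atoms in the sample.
N = A/λ = 1.17e17 atoms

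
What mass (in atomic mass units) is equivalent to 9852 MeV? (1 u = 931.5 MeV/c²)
m = E/c² = 10.58 u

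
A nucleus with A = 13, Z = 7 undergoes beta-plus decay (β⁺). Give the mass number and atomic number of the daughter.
Daughter: A = 13, Z = 6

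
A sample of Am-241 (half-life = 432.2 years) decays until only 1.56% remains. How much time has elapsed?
t = t½ × log₂(N₀/N) = 2594 years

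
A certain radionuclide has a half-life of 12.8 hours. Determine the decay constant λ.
λ = ln(2)/t½ = 0.05415 hour⁻¹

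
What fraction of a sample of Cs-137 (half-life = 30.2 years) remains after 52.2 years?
N/N₀ = (1/2)^(t/t½) = 0.3018 = 30.2%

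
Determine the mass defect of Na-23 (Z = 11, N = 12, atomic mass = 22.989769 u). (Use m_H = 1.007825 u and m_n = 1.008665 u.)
Δm = Z·m_H + N·m_n − M = 0.2003 u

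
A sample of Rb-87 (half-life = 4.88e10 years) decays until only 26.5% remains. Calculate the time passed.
t = t½ × log₂(N₀/N) = 9.35e10 years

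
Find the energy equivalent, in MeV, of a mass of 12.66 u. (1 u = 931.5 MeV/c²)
E = mc² = 11790 MeV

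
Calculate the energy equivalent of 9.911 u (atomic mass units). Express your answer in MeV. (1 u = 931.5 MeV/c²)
E = mc² = 9232 MeV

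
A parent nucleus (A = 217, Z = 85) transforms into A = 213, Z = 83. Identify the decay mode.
ΔA = -4, ΔZ = -2 ⇒ alpha decay (α)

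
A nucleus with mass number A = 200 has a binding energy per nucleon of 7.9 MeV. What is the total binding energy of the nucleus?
B.E. = 7.9 × 200 = 1580 MeV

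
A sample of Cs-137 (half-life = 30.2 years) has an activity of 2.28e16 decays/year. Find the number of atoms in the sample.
N = A/λ = 9.934e17 atoms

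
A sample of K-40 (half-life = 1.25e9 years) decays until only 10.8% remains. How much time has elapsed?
t = t½ × log₂(N₀/N) = 4.014e9 years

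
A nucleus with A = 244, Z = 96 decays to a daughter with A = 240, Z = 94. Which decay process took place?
ΔA = -4, ΔZ = -2 ⇒ alpha decay (α)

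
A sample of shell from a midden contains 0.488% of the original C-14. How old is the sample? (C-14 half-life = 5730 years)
Age = t½ × log₂(1/ratio) = 44000 years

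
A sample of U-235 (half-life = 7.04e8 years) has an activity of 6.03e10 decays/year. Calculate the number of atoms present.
N = A/λ = 6.124e19 atoms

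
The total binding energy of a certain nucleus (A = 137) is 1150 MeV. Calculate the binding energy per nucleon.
B.E./A = 1150/137 = 8.394 MeV/nucleon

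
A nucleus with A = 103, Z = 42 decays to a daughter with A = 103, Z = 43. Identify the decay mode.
ΔA = 0, ΔZ = +1 ⇒ beta-minus decay (β⁻)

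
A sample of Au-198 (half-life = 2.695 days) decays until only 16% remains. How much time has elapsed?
t = t½ × log₂(N₀/N) = 7.125 days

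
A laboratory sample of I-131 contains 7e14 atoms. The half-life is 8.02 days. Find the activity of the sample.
A = λN = 6.05e13 decays/day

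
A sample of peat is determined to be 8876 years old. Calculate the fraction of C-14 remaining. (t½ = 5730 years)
N/N₀ = (1/2)^(t/t½) = 0.3417 = 34.2%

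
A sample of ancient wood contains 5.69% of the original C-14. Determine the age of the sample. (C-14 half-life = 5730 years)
Age = t½ × log₂(1/ratio) = 23700 years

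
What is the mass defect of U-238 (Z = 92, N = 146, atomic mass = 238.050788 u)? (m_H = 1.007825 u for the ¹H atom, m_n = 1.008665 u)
Δm = Z·m_H + N·m_n − M = 1.934 u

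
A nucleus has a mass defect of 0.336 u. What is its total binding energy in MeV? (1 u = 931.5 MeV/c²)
B.E. = Δm × 931.5 = 313 MeV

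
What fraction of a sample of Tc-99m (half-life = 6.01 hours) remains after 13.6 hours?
N/N₀ = (1/2)^(t/t½) = 0.2084 = 20.8%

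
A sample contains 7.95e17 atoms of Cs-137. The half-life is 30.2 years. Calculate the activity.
A = λN = 1.825e16 decays/year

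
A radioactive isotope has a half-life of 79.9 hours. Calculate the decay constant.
λ = ln(2)/t½ = 0.008675 hour⁻¹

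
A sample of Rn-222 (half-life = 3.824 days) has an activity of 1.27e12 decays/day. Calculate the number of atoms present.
N = A/λ = 7.006e12 atoms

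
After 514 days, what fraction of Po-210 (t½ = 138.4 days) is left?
N/N₀ = (1/2)^(t/t½) = 0.07621 = 7.62%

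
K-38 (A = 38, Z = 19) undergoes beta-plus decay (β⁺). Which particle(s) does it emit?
β⁺: positron (e⁺) + neutrino (νₑ)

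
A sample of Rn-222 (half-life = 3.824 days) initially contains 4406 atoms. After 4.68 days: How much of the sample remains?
N = N₀(1/2)^(t/t½) = 1886 atoms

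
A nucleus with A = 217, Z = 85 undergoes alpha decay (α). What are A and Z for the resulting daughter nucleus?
Daughter: A = 213, Z = 83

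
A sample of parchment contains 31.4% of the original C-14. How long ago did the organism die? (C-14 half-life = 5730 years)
Age = t½ × log₂(1/ratio) = 9576 years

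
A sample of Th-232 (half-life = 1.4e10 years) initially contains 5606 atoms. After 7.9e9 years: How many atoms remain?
N = N₀(1/2)^(t/t½) = 3791 atoms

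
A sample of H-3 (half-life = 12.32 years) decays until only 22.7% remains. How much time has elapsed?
t = t½ × log₂(N₀/N) = 26.36 years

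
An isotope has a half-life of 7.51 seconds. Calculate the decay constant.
λ = ln(2)/t½ = 0.0923 second⁻¹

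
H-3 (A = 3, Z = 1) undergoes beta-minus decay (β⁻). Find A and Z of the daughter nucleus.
Daughter: A = 3, Z = 2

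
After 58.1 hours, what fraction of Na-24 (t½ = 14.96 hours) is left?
N/N₀ = (1/2)^(t/t½) = 0.06775 = 6.77%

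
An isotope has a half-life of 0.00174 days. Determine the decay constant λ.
λ = ln(2)/t½ = 398.4 day⁻¹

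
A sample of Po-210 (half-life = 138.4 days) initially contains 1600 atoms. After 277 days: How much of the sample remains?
N = N₀(1/2)^(t/t½) = 399.6 atoms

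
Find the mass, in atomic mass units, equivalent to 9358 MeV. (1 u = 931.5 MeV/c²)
m = E/c² = 10.05 u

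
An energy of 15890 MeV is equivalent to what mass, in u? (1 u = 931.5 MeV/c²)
m = E/c² = 17.06 u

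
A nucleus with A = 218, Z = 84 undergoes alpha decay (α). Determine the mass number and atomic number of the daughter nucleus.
Daughter: A = 214, Z = 82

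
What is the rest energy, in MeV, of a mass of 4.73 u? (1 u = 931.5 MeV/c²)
E = mc² = 4406 MeV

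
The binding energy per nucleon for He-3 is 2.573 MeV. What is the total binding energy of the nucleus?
B.E. = 2.573 × 3 = 7.719 MeV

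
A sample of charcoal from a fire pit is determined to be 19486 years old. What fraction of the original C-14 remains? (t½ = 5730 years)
N/N₀ = (1/2)^(t/t½) = 0.09469 = 9.47%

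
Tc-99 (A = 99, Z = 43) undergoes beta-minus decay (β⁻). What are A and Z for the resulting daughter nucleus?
Daughter: A = 99, Z = 44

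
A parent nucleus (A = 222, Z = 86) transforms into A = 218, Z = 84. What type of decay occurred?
ΔA = -4, ΔZ = -2 ⇒ alpha decay (α)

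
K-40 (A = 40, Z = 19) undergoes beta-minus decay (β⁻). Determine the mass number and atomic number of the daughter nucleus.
Daughter: A = 40, Z = 20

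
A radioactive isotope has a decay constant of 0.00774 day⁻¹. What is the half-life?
t½ = ln(2)/λ = 89.55 days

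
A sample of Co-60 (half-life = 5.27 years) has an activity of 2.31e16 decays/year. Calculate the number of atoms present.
N = A/λ = 1.756e17 atoms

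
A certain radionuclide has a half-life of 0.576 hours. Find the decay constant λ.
λ = ln(2)/t½ = 1.203 hour⁻¹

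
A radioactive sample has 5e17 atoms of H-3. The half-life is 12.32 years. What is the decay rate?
A = λN = 2.813e16 decays/year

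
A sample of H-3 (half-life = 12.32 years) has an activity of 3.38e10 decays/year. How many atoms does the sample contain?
N = A/λ = 6.008e11 atoms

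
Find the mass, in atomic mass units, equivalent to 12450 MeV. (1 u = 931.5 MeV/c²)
m = E/c² = 13.37 u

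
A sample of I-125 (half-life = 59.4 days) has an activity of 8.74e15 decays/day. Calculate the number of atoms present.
N = A/λ = 7.49e17 atoms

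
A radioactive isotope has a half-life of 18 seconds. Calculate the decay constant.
λ = ln(2)/t½ = 0.03851 second⁻¹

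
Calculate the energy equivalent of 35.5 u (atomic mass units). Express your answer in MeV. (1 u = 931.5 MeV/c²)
E = mc² = 33070 MeV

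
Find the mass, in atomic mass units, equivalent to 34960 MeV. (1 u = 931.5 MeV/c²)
m = E/c² = 37.53 u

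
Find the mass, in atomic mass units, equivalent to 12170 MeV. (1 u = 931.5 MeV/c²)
m = E/c² = 13.06 u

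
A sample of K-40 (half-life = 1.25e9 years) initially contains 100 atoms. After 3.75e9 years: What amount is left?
N = N₀(1/2)^(t/t½) = 12.5 atoms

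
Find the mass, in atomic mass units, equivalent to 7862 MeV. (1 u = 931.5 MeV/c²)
m = E/c² = 8.44 u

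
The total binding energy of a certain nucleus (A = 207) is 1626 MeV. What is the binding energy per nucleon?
B.E./A = 1626/207 = 7.855 MeV/nucleon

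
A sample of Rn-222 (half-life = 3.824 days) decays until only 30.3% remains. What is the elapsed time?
t = t½ × log₂(N₀/N) = 6.587 days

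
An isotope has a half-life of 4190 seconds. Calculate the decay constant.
λ = ln(2)/t½ = 1.654e-4 second⁻¹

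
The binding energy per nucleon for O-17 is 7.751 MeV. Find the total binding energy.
B.E. = 7.751 × 17 = 131.8 MeV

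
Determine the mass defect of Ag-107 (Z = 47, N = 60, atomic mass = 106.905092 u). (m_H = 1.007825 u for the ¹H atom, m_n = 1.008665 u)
Δm = Z·m_H + N·m_n − M = 0.9826 u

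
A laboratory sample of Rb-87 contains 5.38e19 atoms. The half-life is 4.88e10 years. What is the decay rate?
A = λN = 7.642e8 decays/year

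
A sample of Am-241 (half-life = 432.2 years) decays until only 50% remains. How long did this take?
t = t½ × log₂(N₀/N) = 432.2 years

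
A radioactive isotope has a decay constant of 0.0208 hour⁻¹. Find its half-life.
t½ = ln(2)/λ = 33.32 hours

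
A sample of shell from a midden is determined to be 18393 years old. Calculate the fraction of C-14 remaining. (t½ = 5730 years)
N/N₀ = (1/2)^(t/t½) = 0.1081 = 10.8%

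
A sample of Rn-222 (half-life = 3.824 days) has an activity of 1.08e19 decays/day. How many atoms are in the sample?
N = A/λ = 5.958e19 atoms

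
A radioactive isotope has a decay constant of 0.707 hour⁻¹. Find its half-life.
t½ = ln(2)/λ = 0.9804 hours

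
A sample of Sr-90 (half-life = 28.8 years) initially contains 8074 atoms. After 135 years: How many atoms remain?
N = N₀(1/2)^(t/t½) = 313.3 atoms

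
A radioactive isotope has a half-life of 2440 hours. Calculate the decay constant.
λ = ln(2)/t½ = 2.841e-4 hour⁻¹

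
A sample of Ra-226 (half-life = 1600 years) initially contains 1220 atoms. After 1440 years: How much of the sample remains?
N = N₀(1/2)^(t/t½) = 653.8 atoms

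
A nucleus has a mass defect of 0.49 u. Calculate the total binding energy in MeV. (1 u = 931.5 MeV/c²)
B.E. = Δm × 931.5 = 456.4 MeV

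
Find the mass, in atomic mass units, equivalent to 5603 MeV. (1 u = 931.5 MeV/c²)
m = E/c² = 6.015 u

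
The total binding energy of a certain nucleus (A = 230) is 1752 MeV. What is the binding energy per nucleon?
B.E./A = 1752/230 = 7.617 MeV/nucleon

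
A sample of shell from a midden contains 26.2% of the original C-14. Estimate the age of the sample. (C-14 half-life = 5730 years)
Age = t½ × log₂(1/ratio) = 11070 years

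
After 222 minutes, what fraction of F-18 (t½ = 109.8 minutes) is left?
N/N₀ = (1/2)^(t/t½) = 0.2462 = 24.6%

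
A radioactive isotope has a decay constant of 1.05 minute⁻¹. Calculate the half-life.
t½ = ln(2)/λ = 0.6601 minutes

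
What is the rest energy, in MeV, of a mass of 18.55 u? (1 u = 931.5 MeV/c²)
E = mc² = 17280 MeV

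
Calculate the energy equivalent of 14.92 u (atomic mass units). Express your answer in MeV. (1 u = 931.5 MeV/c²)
E = mc² = 13900 MeV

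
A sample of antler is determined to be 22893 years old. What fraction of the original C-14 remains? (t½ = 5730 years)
N/N₀ = (1/2)^(t/t½) = 0.0627 = 6.27%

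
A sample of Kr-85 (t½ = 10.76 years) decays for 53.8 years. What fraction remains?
N/N₀ = (1/2)^(t/t½) = 0.03125 = 3.12%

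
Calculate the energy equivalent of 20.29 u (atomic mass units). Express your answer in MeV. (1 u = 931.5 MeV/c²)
E = mc² = 18900 MeV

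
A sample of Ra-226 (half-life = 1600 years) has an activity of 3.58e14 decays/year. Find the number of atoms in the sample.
N = A/λ = 8.264e17 atoms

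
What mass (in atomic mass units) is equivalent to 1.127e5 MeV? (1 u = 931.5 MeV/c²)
m = E/c² = 121 u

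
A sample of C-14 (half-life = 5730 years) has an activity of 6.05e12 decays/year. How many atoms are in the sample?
N = A/λ = 5.001e16 atoms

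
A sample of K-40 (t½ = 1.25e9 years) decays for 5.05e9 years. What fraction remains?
N/N₀ = (1/2)^(t/t½) = 0.06079 = 6.08%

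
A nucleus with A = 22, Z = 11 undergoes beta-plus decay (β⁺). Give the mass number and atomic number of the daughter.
Daughter: A = 22, Z = 10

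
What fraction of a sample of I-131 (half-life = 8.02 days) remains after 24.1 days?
N/N₀ = (1/2)^(t/t½) = 0.1246 = 12.5%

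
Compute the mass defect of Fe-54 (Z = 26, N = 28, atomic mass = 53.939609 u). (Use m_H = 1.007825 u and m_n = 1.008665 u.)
Δm = Z·m_H + N·m_n − M = 0.5065 u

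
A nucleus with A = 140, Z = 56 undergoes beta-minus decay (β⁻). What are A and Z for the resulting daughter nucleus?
Daughter: A = 140, Z = 57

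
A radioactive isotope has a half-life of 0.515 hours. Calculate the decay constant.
λ = ln(2)/t½ = 1.346 hour⁻¹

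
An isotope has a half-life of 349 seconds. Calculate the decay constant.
λ = ln(2)/t½ = 0.001986 second⁻¹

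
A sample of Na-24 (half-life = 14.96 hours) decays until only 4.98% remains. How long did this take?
t = t½ × log₂(N₀/N) = 64.74 hours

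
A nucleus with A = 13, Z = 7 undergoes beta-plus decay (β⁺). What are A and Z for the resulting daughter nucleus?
Daughter: A = 13, Z = 6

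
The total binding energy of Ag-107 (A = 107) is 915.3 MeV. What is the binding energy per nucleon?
B.E./A = 915.3/107 = 8.554 MeV/nucleon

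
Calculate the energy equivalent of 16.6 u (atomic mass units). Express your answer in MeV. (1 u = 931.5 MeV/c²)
E = mc² = 15460 MeV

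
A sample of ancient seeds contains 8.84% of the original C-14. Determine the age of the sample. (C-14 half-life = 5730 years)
Age = t½ × log₂(1/ratio) = 20050 years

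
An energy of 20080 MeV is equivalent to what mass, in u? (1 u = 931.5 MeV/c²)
m = E/c² = 21.56 u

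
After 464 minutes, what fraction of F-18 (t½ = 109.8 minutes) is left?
N/N₀ = (1/2)^(t/t½) = 0.05344 = 5.34%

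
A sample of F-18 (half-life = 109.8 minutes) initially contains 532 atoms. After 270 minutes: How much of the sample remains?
N = N₀(1/2)^(t/t½) = 96.76 atoms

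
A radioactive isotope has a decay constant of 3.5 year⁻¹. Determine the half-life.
t½ = ln(2)/λ = 0.198 years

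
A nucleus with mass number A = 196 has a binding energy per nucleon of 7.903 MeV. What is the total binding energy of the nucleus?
B.E. = 7.903 × 196 = 1549 MeV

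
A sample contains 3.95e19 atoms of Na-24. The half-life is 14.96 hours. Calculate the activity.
A = λN = 1.83e18 decays/hour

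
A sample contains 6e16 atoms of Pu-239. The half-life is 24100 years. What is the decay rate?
A = λN = 1.726e12 decays/year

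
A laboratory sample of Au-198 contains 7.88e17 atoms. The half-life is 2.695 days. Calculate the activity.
A = λN = 2.027e17 decays/day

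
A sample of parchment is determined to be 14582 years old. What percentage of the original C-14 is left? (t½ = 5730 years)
N/N₀ = (1/2)^(t/t½) = 0.1714 = 17.1%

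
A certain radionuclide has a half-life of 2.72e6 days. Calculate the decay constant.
λ = ln(2)/t½ = 2.548e-7 day⁻¹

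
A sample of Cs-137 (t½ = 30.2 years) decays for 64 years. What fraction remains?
N/N₀ = (1/2)^(t/t½) = 0.2302 = 23%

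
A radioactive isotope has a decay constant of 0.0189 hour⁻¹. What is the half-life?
t½ = ln(2)/λ = 36.67 hours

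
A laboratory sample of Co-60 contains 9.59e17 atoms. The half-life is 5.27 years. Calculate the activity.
A = λN = 1.261e17 decays/year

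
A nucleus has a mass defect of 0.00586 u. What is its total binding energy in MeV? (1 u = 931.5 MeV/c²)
B.E. = Δm × 931.5 = 5.459 MeV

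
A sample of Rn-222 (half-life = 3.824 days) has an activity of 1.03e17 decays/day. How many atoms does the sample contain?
N = A/λ = 5.682e17 atoms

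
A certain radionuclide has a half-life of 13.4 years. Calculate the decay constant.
λ = ln(2)/t½ = 0.05173 year⁻¹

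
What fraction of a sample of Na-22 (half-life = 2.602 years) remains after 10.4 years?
N/N₀ = (1/2)^(t/t½) = 0.06263 = 6.26%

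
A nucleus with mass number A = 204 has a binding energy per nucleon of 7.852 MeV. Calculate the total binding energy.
B.E. = 7.852 × 204 = 1602 MeV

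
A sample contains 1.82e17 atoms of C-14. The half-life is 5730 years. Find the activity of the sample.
A = λN = 2.202e13 decays/year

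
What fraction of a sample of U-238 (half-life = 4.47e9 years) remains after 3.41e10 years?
N/N₀ = (1/2)^(t/t½) = 0.005053 = 0.505%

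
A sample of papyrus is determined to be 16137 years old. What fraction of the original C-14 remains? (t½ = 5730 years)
N/N₀ = (1/2)^(t/t½) = 0.142 = 14.2%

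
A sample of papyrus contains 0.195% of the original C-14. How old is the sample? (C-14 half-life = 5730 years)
Age = t½ × log₂(1/ratio) = 51580 years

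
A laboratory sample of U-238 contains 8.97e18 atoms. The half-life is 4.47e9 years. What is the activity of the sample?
A = λN = 1.391e9 decays/year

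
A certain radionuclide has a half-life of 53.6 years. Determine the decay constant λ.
λ = ln(2)/t½ = 0.01293 year⁻¹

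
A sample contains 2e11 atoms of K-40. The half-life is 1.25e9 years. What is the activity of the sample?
A = λN = 110.9 decays/year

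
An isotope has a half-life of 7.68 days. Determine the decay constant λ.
λ = ln(2)/t½ = 0.09025 day⁻¹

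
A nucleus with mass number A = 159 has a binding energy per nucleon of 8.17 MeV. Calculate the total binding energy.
B.E. = 8.17 × 159 = 1299 MeV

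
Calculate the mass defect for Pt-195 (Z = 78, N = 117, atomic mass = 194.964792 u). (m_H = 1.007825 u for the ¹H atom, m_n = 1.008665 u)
Δm = Z·m_H + N·m_n − M = 1.659 u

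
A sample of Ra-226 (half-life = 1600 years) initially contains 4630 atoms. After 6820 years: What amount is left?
N = N₀(1/2)^(t/t½) = 241.2 atoms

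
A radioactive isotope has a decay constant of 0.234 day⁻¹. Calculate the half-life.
t½ = ln(2)/λ = 2.962 days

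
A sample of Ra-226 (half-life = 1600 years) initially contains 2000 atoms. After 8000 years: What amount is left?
N = N₀(1/2)^(t/t½) = 62.5 atoms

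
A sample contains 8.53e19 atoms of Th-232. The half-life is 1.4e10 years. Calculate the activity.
A = λN = 4.223e9 decays/year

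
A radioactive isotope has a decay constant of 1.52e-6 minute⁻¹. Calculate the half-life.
t½ = ln(2)/λ = 4.56e5 minutes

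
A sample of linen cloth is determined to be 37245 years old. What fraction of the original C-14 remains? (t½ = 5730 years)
N/N₀ = (1/2)^(t/t½) = 0.01105 = 1.1%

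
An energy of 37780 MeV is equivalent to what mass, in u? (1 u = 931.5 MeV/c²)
m = E/c² = 40.56 u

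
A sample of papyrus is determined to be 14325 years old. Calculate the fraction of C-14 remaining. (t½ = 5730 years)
N/N₀ = (1/2)^(t/t½) = 0.1768 = 17.7%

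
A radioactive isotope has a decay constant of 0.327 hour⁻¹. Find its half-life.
t½ = ln(2)/λ = 2.12 hours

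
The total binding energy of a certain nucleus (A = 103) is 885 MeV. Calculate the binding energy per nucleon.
B.E./A = 885/103 = 8.592 MeV/nucleon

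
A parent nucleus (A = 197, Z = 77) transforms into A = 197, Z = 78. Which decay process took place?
ΔA = 0, ΔZ = +1 ⇒ beta-minus decay (β⁻)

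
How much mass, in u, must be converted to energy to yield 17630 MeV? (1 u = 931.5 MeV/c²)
m = E/c² = 18.93 u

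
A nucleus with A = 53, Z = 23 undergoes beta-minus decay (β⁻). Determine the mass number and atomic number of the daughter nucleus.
Daughter: A = 53, Z = 24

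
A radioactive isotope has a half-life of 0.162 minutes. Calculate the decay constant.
λ = ln(2)/t½ = 4.279 minute⁻¹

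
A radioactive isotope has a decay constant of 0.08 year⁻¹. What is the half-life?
t½ = ln(2)/λ = 8.664 years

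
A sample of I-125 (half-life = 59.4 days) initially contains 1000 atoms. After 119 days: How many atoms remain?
N = N₀(1/2)^(t/t½) = 249.4 atoms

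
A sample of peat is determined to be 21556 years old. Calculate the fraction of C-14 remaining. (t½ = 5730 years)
N/N₀ = (1/2)^(t/t½) = 0.07371 = 7.37%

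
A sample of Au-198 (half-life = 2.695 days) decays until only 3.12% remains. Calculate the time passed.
t = t½ × log₂(N₀/N) = 13.48 days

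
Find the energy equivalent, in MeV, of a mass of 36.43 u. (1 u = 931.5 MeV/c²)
E = mc² = 33930 MeV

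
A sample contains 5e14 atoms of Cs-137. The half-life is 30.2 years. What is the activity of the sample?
A = λN = 1.148e13 decays/year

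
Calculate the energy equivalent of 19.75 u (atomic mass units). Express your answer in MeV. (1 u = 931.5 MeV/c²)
E = mc² = 18400 MeV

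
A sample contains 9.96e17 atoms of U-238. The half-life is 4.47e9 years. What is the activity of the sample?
A = λN = 1.544e8 decays/year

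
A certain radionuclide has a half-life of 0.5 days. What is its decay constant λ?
λ = ln(2)/t½ = 1.386 day⁻¹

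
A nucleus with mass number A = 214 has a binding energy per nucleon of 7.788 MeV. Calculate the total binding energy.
B.E. = 7.788 × 214 = 1667 MeV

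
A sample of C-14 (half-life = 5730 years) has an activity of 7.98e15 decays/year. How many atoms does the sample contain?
N = A/λ = 6.597e19 atoms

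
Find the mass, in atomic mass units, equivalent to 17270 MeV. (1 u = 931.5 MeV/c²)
m = E/c² = 18.54 u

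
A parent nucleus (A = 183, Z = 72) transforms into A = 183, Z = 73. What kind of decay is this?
ΔA = 0, ΔZ = +1 ⇒ beta-minus decay (β⁻)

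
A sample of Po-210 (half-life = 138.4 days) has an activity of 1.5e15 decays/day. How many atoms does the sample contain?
N = A/λ = 2.995e17 atoms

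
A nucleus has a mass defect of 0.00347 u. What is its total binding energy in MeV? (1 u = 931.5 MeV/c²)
B.E. = Δm × 931.5 = 3.232 MeV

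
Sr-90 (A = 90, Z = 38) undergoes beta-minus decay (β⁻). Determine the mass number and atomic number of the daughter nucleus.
Daughter: A = 90, Z = 39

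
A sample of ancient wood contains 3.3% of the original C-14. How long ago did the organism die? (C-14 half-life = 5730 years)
Age = t½ × log₂(1/ratio) = 28200 years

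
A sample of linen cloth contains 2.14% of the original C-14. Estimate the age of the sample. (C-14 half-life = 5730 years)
Age = t½ × log₂(1/ratio) = 31780 years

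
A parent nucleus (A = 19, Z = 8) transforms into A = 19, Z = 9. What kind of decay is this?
ΔA = 0, ΔZ = +1 ⇒ beta-minus decay (β⁻)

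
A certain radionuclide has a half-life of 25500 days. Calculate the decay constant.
λ = ln(2)/t½ = 2.718e-5 day⁻¹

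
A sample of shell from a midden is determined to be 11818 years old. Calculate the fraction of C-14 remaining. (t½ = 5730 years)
N/N₀ = (1/2)^(t/t½) = 0.2394 = 23.9%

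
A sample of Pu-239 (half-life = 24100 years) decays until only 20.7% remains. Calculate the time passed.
t = t½ × log₂(N₀/N) = 54760 years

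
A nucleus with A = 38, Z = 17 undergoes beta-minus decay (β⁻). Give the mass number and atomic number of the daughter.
Daughter: A = 38, Z = 18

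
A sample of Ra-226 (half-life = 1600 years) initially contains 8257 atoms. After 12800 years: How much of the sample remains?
N = N₀(1/2)^(t/t½) = 32.25 atoms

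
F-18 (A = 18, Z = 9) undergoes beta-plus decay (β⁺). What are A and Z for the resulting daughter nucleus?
Daughter: A = 18, Z = 8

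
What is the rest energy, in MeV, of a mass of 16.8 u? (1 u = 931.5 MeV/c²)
E = mc² = 15650 MeV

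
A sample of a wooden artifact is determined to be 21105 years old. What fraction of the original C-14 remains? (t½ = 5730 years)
N/N₀ = (1/2)^(t/t½) = 0.07785 = 7.78%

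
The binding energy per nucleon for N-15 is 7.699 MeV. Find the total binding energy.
B.E. = 7.699 × 15 = 115.5 MeV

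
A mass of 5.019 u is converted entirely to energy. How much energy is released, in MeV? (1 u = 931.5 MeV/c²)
E = mc² = 4675 MeV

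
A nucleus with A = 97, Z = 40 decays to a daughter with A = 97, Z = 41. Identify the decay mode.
ΔA = 0, ΔZ = +1 ⇒ beta-minus decay (β⁻)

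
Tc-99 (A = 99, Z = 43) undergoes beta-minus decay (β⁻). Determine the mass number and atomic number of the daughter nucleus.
Daughter: A = 99, Z = 44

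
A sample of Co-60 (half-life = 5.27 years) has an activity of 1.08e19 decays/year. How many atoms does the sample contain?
N = A/λ = 8.211e19 atoms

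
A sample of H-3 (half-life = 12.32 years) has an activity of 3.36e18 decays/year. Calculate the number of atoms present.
N = A/λ = 5.972e19 atoms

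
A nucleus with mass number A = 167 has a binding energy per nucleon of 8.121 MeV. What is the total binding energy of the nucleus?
B.E. = 8.121 × 167 = 1356 MeV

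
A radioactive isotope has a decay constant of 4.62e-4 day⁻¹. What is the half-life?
t½ = ln(2)/λ = 1500 days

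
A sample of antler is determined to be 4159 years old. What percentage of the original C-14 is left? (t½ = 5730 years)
N/N₀ = (1/2)^(t/t½) = 0.6046 = 60.5%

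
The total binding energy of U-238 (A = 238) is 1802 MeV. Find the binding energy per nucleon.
B.E./A = 1802/238 = 7.571 MeV/nucleon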